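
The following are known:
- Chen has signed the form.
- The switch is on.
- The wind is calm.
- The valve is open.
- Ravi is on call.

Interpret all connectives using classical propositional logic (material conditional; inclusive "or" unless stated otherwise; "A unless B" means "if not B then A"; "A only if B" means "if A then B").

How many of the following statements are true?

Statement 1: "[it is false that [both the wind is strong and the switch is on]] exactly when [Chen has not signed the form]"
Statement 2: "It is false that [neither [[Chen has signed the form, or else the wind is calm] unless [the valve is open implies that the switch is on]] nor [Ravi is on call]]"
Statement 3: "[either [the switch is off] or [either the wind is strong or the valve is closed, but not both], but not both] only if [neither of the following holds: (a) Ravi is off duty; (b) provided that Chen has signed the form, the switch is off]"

Let R = "the wind is strong" (F), Q = "the switch is on" (T), P = "Chen has signed the form" (T), S = "the valve is open" (T), U = "Ravi is on call" (T).

Statement 1: Formalization: ¬(R ∧ Q) ↔ ¬P

R ∧ Q = F ∧ T = F
¬(R ∧ Q) = ¬F = T
¬P = ¬T = F
¬(R ∧ Q) ↔ ¬P = T ↔ F = F
Thus Statement 1 is false.

Statement 2: Formalization: ¬(((P ∨ ¬R) ∨ (S → Q)) ↓ U)

¬R = ¬F = T
P ∨ ¬R = T ∨ T = T
S → Q = T → T = T
(P ∨ ¬R) ∨ (S → Q) = T ∨ T = T
((P ∨ ¬R) ∨ (S → Q)) ↓ U = T ↓ T = F
¬(((P ∨ ¬R) ∨ (S → Q)) ↓ U) = ¬F = T
Thus Statement 2 is true.

Statement 3: Parsed as (¬Q ⊕ (R ⊕ ¬S)) → (¬U ↓ (P → ¬Q))

¬Q = ¬T = F
¬S = ¬T = F
R ⊕ ¬S = F ⊕ F = F
¬Q ⊕ (R ⊕ ¬S) = F ⊕ F = F
¬U = ¬T = F
¬Q = ¬T = F
P → ¬Q = T → F = F
¬U ↓ (P → ¬Q) = F ↓ F = T
(¬Q ⊕ (R ⊕ ¬S)) → (¬U ↓ (P → ¬Q)) = F → T = T
So Statement 3 is true.

True statements: 2.

2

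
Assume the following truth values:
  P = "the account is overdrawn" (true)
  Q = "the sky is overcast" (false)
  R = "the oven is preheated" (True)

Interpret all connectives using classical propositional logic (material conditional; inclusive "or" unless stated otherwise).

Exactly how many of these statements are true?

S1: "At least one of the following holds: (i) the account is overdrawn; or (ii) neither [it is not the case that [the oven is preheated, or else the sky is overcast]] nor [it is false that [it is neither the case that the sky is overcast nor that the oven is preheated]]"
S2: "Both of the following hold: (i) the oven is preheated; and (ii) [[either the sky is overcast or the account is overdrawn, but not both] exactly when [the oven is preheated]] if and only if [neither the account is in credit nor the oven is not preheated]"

2

S1: Formalization: P or (not (R or Q) nor not (Q nor R))

R or Q = True or False = True
not (R or Q) = not True = False
Q nor R = False nor True = False
not (Q nor R) = not False = True
not (R or Q) nor not (Q nor R) = False nor True = False
P or (not (R or Q) nor not (Q nor R)) = True or False = True
Hence S1 is true.

S2: This is R and (((Q xor P) iff R) iff (not P nor not R)).

Q xor P = False xor True = True
(Q xor P) iff R = True iff True = True
not P = not True = False
not R = not True = False
not P nor not R = False nor False = True
((Q xor P) iff R) iff (not P nor not R) = True iff True = True
R and (((Q xor P) iff R) iff (not P nor not R)) = True and True = True
Hence S2 is true.

Count: 2.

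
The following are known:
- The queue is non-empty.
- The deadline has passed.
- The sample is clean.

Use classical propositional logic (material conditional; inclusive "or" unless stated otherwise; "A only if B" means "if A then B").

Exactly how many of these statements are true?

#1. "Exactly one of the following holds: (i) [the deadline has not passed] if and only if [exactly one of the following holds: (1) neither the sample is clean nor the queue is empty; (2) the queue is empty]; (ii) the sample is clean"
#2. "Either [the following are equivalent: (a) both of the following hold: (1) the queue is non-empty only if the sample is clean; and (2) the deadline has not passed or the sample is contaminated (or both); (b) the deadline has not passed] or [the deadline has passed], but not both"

0

Let Q = "the deadline has passed" (T), R = "the sample is contaminated" (F), P = "the queue is empty" (F).

#1: This is (~Q <-> ((~R nor P) xor P)) xor ~R.

~Q = ~T = F
~R = ~F = T
~R nor P = T nor F = F
(~R nor P) xor P = F xor F = F
~Q <-> ((~R nor P) xor P) = F <-> F = T
~R = ~F = T
(~Q <-> ((~R nor P) xor P)) xor ~R = T xor T = F
So #1 is false.

#2: Parsed as (((~P -> ~R) & (~Q | R)) <-> ~Q) xor Q

~P = ~F = T
~R = ~F = T
~P -> ~R = T -> T = T
~Q = ~T = F
~Q | R = F | F = F
(~P -> ~R) & (~Q | R) = T & F = F
~Q = ~T = F
((~P -> ~R) & (~Q | R)) <-> ~Q = F <-> F = T
(((~P -> ~R) & (~Q | R)) <-> ~Q) xor Q = T xor T = F
Thus #2 is false.

0 of the 2 statements are true (none).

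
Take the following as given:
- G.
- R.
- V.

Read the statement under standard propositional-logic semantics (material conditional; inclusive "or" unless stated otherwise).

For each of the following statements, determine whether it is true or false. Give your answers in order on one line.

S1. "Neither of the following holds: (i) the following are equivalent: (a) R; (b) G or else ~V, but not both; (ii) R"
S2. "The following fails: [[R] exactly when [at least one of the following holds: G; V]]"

S1 F; S2 F

S1: In symbols: (R <-> (G xor ~V)) nor R

~V = ~T = F
G xor ~V = T xor F = T
R <-> (G xor ~V) = T <-> T = T
(R <-> (G xor ~V)) nor R = T nor T = F
So S1 is false.

S2: In symbols: ~(R <-> (G | V))

G | V = T | T = T
R <-> (G | V) = T <-> T = T
~(R <-> (G | V)) = ~T = F
Thus S2 is false.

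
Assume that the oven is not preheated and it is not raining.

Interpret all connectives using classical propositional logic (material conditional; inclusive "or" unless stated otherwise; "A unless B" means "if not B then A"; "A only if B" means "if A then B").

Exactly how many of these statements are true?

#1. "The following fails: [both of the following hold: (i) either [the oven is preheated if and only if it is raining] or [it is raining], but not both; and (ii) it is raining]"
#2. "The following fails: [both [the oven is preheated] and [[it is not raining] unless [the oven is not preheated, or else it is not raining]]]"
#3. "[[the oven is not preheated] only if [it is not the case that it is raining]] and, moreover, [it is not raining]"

Let P = "the oven is preheated" (False), Q = "it is raining" (False).

#1: Parsed as not (((P iff Q) xor Q) and Q)

P iff Q = False iff False = True
(P iff Q) xor Q = True xor False = True
((P iff Q) xor Q) and Q = True and False = False
not (((P iff Q) xor Q) and Q) = not False = True
Thus #1 is true.

#2: This is not (P and (not Q or (not P or not Q))).

not Q = not False = True
not P = not False = True
not Q = not False = True
not P or not Q = True or True = True
not Q or (not P or not Q) = True or True = True
P and (not Q or (not P or not Q)) = False and True = False
not (P and (not Q or (not P or not Q))) = not False = True
Thus #2 is true.

#3: In symbols: (not P -> not Q) and not Q

not P = not False = True
not Q = not False = True
not P -> not Q = True -> True = True
not Q = not False = True
(not P -> not Q) and not Q = True and True = True
Hence #3 is true.

3 of the 3 statements are true.

3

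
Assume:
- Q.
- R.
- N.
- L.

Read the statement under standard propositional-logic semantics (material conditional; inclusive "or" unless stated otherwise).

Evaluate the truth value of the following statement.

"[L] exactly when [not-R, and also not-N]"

In symbols: L iff (not R and not N)

not R = not True = False
not N = not True = False
not R and not N = False and False = False
L iff (not R and not N) = True iff False = False

The statement is false.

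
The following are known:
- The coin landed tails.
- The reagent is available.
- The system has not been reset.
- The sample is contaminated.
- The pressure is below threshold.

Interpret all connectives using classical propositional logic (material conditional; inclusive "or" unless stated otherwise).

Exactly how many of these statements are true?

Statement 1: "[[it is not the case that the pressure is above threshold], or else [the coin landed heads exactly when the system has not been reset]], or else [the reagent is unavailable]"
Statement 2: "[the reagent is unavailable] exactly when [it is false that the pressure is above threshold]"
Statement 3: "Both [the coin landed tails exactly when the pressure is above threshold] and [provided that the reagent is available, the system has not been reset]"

1

Let P = "the pressure is above threshold" (F), M = "the coin landed heads" (F), V = "the system has been reset" (F), U = "the reagent is available" (T).

Statement 1: Parsed as (~P | (M <-> ~V)) | ~U

~P = ~F = T
~V = ~F = T
M <-> ~V = F <-> T = F
~P | (M <-> ~V) = T | F = T
~U = ~T = F
(~P | (M <-> ~V)) | ~U = T | F = T
Hence Statement 1 is true.

Statement 2: Formalization: ~U <-> ~P

~U = ~T = F
~P = ~F = T
~U <-> ~P = F <-> T = F
Thus Statement 2 is false.

Statement 3: In symbols: (~M <-> P) & (U -> ~V)

~M = ~F = T
~M <-> P = T <-> F = F
~V = ~F = T
U -> ~V = T -> T = T
(~M <-> P) & (U -> ~V) = F & T = F
Hence Statement 3 is false.

Count: 1.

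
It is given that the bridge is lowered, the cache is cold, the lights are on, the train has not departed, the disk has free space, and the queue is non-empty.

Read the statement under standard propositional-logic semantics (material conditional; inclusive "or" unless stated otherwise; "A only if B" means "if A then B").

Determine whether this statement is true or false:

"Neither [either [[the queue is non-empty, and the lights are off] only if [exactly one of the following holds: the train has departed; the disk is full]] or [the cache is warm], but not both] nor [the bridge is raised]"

Let V = "the queue is empty" (F), R = "the lights are on" (T), S = "the train has departed" (F), U = "the disk is full" (F), Q = "the cache is warm" (F), P = "the bridge is raised" (F).
In symbols: (((¬V ∧ ¬R) → (S ⊕ U)) ⊕ Q) ↓ P

¬V = ¬F = T
¬R = ¬T = F
¬V ∧ ¬R = T ∧ F = F
S ⊕ U = F ⊕ F = F
(¬V ∧ ¬R) → (S ⊕ U) = F → F = T
((¬V ∧ ¬R) → (S ⊕ U)) ⊕ Q = T ⊕ F = T
(((¬V ∧ ¬R) → (S ⊕ U)) ⊕ Q) ↓ P = T ↓ F = F

The statement is false.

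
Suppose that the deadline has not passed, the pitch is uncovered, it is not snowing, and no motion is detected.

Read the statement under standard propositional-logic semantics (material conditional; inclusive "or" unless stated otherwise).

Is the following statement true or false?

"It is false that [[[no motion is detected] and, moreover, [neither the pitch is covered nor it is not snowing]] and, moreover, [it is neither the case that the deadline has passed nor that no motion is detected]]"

The statement is true.

Let S = "motion is detected" (F), Q = "the pitch is covered" (F), R = "it is snowing" (F), P = "the deadline has passed" (F).
Parsed as ¬((¬S ∧ (Q ↓ ¬R)) ∧ (P ↓ ¬S))

¬S = ¬F = T
¬R = ¬F = T
Q ↓ ¬R = F ↓ T = F
¬S ∧ (Q ↓ ¬R) = T ∧ F = F
¬S = ¬F = T
P ↓ ¬S = F ↓ T = F
(¬S ∧ (Q ↓ ¬R)) ∧ (P ↓ ¬S) = F ∧ F = F
¬((¬S ∧ (Q ↓ ¬R)) ∧ (P ↓ ¬S)) = ¬F = T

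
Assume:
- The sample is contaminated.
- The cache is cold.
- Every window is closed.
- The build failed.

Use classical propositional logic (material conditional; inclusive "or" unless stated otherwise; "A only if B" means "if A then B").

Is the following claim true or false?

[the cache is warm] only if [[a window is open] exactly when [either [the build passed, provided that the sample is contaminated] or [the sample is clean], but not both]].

true

Let Q = "the cache is warm" (False), R = "a window is open" (False), P = "the sample is contaminated" (True), S = "the build passed" (False).
Parsed as Q -> (R iff ((P -> S) xor not P))

P -> S = True -> False = False
not P = not True = False
(P -> S) xor not P = False xor False = False
R iff ((P -> S) xor not P) = False iff False = True
Q -> (R iff ((P -> S) xor not P)) = False -> True = True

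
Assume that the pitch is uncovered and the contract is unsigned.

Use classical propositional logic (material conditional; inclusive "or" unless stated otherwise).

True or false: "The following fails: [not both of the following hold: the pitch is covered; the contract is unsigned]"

Let P = "the pitch is covered" (False), Q = "the contract is signed" (False).
Formalization: not (P nand not Q)

not Q = not False = True
P nand not Q = False nand True = True
not (P nand not Q) = not True = False

false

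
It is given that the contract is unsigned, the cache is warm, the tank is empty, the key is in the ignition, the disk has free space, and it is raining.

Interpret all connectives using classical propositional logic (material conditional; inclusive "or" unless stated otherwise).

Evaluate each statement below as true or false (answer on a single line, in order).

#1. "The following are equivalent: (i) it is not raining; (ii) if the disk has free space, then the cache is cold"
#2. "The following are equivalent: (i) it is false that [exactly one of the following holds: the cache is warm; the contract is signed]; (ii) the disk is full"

#1 true, #2 true

Let P = "it is raining" (T), R = "the disk is full" (F), G = "the cache is warm" (T), V = "the contract is signed" (F).

#1: In symbols: ~P <-> (~R -> ~G)

~P = ~T = F
~R = ~F = T
~G = ~T = F
~R -> ~G = T -> F = F
~P <-> (~R -> ~G) = F <-> F = T
Hence #1 is true.

#2: Formalization: ~(G xor V) <-> R

G xor V = T xor F = T
~(G xor V) = ~T = F
~(G xor V) <-> R = F <-> F = T
Hence #2 is true.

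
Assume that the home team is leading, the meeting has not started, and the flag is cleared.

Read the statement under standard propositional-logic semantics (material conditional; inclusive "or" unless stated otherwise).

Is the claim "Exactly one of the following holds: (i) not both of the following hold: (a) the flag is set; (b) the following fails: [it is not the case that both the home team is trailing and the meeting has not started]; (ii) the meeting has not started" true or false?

The statement is false.

Let D = "the flag is set" (F), S = "the home team is leading" (T), K = "the meeting has started" (F).
This is (D nand ~(~S nand ~K)) xor ~K.

~S = ~T = F
~K = ~F = T
~S nand ~K = F nand T = T
~(~S nand ~K) = ~T = F
D nand ~(~S nand ~K) = F nand F = T
~K = ~F = T
(D nand ~(~S nand ~K)) xor ~K = T xor T = F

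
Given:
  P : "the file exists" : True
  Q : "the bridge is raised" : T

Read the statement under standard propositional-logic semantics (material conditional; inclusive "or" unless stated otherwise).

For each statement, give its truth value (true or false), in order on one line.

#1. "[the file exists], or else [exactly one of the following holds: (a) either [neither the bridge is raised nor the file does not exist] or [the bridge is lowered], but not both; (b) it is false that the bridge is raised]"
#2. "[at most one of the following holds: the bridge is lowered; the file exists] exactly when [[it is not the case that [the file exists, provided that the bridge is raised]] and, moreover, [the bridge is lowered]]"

#1: This is P or (((Q nor not P) xor not Q) xor not Q).

not P = not True = False
Q nor not P = True nor False = False
not Q = not True = False
(Q nor not P) xor not Q = False xor False = False
not Q = not True = False
((Q nor not P) xor not Q) xor not Q = False xor False = False
P or (((Q nor not P) xor not Q) xor not Q) = True or False = True
Thus #1 is true.

#2: This is (not Q nand P) iff (not (Q -> P) and not Q).

not Q = not True = False
not Q nand P = False nand True = True
Q -> P = True -> True = True
not (Q -> P) = not True = False
not Q = not True = False
not (Q -> P) and not Q = False and False = False
(not Q nand P) iff (not (Q -> P) and not Q) = True iff False = False
Thus #2 is false.

#1 T / #2 F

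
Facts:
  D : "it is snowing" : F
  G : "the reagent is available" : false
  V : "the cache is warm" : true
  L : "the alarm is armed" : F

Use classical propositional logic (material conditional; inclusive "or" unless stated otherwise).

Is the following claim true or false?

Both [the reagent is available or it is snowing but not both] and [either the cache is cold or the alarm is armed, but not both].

False.

Formalization: (G xor D) and (not V xor L)

G xor D = False xor False = False
not V = not True = False
not V xor L = False xor False = False
(G xor D) and (not V xor L) = False and False = False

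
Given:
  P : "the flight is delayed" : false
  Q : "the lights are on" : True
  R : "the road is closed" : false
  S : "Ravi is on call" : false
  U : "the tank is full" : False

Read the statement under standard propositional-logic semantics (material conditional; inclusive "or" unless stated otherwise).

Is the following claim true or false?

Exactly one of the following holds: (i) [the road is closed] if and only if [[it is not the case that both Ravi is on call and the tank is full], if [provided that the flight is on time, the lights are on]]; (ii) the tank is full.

Formalization: (R iff ((not P -> Q) -> (S nand U))) xor U

not P = not False = True
not P -> Q = True -> True = True
S nand U = False nand False = True
(not P -> Q) -> (S nand U) = True -> True = True
R iff ((not P -> Q) -> (S nand U)) = False iff True = False
(R iff ((not P -> Q) -> (S nand U))) xor U = False xor False = False

false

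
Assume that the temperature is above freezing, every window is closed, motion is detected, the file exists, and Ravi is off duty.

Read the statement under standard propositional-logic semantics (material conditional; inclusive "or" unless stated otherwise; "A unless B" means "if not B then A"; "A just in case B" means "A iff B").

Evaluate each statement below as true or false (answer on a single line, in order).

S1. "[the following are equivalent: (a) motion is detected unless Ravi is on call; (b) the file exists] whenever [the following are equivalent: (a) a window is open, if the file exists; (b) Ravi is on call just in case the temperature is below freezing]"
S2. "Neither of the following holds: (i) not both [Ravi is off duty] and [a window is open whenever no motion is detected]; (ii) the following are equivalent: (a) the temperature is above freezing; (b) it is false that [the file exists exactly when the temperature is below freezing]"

S1 T / S2 F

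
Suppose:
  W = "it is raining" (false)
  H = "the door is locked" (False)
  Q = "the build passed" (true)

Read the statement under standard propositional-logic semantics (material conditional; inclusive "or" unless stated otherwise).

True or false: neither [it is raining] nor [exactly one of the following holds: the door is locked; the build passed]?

False

In symbols: W nor (H xor Q)

H xor Q = False xor True = True
W nor (H xor Q) = False nor True = False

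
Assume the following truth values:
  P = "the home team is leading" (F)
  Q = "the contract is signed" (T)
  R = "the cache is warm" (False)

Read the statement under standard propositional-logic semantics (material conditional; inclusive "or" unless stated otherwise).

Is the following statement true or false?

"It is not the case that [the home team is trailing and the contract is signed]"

Formalization: ~(~P & Q)

~P = ~F = T
~P & Q = T & T = T
~(~P & Q) = ~T = F

The statement is false.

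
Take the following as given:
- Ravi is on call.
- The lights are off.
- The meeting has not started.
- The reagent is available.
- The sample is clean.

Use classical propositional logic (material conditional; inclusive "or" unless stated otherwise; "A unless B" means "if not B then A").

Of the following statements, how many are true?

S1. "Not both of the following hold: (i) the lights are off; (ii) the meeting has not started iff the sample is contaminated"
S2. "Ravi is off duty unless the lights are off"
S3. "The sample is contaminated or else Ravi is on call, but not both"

3

Let Q = "the lights are on" (F), R = "the meeting has started" (F), U = "the sample is contaminated" (F), P = "Ravi is on call" (T).

S1: Formalization: ~Q nand (~R <-> U)

~Q = ~F = T
~R = ~F = T
~R <-> U = T <-> F = F
~Q nand (~R <-> U) = T nand F = T
So S1 is true.

S2: In symbols: ~P | ~Q

~P = ~T = F
~Q = ~F = T
~P | ~Q = F | T = T
Hence S2 is true.

S3: In symbols: U xor P

U xor P = F xor T = T
Hence S3 is true.

Count: 3.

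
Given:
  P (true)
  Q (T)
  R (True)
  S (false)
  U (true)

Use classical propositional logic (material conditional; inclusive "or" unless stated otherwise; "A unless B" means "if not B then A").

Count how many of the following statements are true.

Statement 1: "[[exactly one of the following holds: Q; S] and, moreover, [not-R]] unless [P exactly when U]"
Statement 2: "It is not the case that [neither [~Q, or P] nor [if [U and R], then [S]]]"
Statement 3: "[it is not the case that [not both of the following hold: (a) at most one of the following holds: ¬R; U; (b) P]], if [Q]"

3

Statement 1: Formalization: ((Q xor S) and not R) or (P iff U)

Q xor S = True xor False = True
not R = not True = False
(Q xor S) and not R = True and False = False
P iff U = True iff True = True
((Q xor S) and not R) or (P iff U) = False or True = True
So Statement 1 is true.

Statement 2: Formalization: not ((not Q or P) nor ((U and R) -> S))

not Q = not True = False
not Q or P = False or True = True
U and R = True and True = True
(U and R) -> S = True -> False = False
(not Q or P) nor ((U and R) -> S) = True nor False = False
not ((not Q or P) nor ((U and R) -> S)) = not False = True
Hence Statement 2 is true.

Statement 3: In symbols: Q -> not ((not R nand U) nand P)

not R = not True = False
not R nand U = False nand True = True
(not R nand U) nand P = True nand True = False
not ((not R nand U) nand P) = not False = True
Q -> not ((not R nand U) nand P) = True -> True = True
Hence Statement 3 is true.

3 of the 3 statements are true.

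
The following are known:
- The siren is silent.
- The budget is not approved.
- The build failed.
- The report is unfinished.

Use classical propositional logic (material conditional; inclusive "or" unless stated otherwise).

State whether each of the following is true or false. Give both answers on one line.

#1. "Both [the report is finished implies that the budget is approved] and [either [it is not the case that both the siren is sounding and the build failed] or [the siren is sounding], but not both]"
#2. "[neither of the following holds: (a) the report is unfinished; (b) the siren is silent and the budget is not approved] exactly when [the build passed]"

Let M = "the report is finished" (F), H = "the budget is approved" (F), R = "the siren is sounding" (F), L = "the build passed" (F).

#1: This is (M -> H) & ((R nand ~L) xor R).

M -> H = F -> F = T
~L = ~F = T
R nand ~L = F nand T = T
(R nand ~L) xor R = T xor F = T
(M -> H) & ((R nand ~L) xor R) = T & T = T
Thus #1 is true.

#2: Formalization: (~M nor (~R & ~H)) <-> L

~M = ~F = T
~R = ~F = T
~H = ~F = T
~R & ~H = T & T = T
~M nor (~R & ~H) = T nor T = F
(~M nor (~R & ~H)) <-> L = F <-> F = T
Thus #2 is true.

#1 T / #2 T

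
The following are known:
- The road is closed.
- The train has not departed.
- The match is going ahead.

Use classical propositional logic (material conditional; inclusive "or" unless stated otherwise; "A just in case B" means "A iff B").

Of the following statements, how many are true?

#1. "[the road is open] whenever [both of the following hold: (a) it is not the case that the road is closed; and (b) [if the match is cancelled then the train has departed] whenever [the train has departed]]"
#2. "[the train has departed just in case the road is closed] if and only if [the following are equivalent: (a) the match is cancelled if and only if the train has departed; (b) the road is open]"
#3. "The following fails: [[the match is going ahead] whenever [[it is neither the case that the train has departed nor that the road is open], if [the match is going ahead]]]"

2

Let V = "the road is closed" (T), R = "the train has departed" (F), P = "the match is cancelled" (F).

#1: Parsed as (~V & (R -> (P -> R))) -> ~V

~V = ~T = F
P -> R = F -> F = T
R -> (P -> R) = F -> T = T
~V & (R -> (P -> R)) = F & T = F
~V = ~T = F
(~V & (R -> (P -> R))) -> ~V = F -> F = T
Hence #1 is true.

#2: Parsed as (R <-> V) <-> ((P <-> R) <-> ~V)

R <-> V = F <-> T = F
P <-> R = F <-> F = T
~V = ~T = F
(P <-> R) <-> ~V = T <-> F = F
(R <-> V) <-> ((P <-> R) <-> ~V) = F <-> F = T
Hence #2 is true.

#3: Parsed as ~((~P -> (R nor ~V)) -> ~P)

~P = ~F = T
~V = ~T = F
R nor ~V = F nor F = T
~P -> (R nor ~V) = T -> T = T
~P = ~F = T
(~P -> (R nor ~V)) -> ~P = T -> T = T
~((~P -> (R nor ~V)) -> ~P) = ~T = F
Thus #3 is false.

2 of the 3 statements are true (#1, #2).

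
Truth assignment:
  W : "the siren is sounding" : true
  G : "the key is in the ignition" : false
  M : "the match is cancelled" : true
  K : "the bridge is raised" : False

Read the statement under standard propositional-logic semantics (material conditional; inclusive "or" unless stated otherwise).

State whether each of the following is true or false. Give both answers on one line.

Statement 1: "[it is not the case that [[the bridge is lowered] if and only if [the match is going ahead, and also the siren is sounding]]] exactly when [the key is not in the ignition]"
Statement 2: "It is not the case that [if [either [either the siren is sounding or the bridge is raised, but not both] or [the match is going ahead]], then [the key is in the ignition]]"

Statement 1 true / Statement 2 true

Statement 1: Parsed as not (not K iff (not M and W)) iff not G

not K = not False = True
not M = not True = False
not M and W = False and True = False
not K iff (not M and W) = True iff False = False
not (not K iff (not M and W)) = not False = True
not G = not False = True
not (not K iff (not M and W)) iff not G = True iff True = True
Thus Statement 1 is true.

Statement 2: Formalization: not (((W xor K) or not M) -> G)

W xor K = True xor False = True
not M = not True = False
(W xor K) or not M = True or False = True
((W xor K) or not M) -> G = True -> False = False
not (((W xor K) or not M) -> G) = not False = True
So Statement 2 is true.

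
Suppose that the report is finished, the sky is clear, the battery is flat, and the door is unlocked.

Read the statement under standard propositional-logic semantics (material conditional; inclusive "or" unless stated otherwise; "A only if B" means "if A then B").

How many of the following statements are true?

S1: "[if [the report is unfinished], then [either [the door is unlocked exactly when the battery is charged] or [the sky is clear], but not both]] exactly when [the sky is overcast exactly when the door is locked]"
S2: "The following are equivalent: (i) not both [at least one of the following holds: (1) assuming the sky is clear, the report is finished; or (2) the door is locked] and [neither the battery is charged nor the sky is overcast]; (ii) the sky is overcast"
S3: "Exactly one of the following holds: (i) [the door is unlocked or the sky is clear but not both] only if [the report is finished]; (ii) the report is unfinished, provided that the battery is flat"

3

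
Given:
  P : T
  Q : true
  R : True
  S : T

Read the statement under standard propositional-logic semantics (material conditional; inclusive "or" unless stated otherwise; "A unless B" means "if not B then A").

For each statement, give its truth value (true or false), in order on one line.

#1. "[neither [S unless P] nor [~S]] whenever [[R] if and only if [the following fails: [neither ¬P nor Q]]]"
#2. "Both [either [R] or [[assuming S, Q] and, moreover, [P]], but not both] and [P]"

#1 False, #2 False

#1: This is (R ↔ ¬(¬P ↓ Q)) → ((S ∨ P) ↓ ¬S).

¬P = ¬T = F
¬P ↓ Q = F ↓ T = F
¬(¬P ↓ Q) = ¬F = T
R ↔ ¬(¬P ↓ Q) = T ↔ T = T
S ∨ P = T ∨ T = T
¬S = ¬T = F
(S ∨ P) ↓ ¬S = T ↓ F = F
(R ↔ ¬(¬P ↓ Q)) → ((S ∨ P) ↓ ¬S) = T → F = F
Hence #1 is false.

#2: This is (R ⊕ ((S → Q) ∧ P)) ∧ P.

S → Q = T → T = T
(S → Q) ∧ P = T ∧ T = T
R ⊕ ((S → Q) ∧ P) = T ⊕ T = F
(R ⊕ ((S → Q) ∧ P)) ∧ P = F ∧ T = F
So #2 is false.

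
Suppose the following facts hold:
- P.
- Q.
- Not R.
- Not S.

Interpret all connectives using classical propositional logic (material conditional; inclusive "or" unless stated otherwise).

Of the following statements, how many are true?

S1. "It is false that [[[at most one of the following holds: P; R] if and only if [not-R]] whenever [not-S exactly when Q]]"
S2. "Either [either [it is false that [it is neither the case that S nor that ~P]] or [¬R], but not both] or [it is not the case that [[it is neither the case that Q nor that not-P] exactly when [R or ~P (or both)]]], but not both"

1

S1: Formalization: ~((~S <-> Q) -> ((P nand R) <-> ~R))

~S = ~F = T
~S <-> Q = T <-> T = T
P nand R = T nand F = T
~R = ~F = T
(P nand R) <-> ~R = T <-> T = T
(~S <-> Q) -> ((P nand R) <-> ~R) = T -> T = T
~((~S <-> Q) -> ((P nand R) <-> ~R)) = ~T = F
Hence S1 is false.

S2: Parsed as (~(S nor ~P) xor ~R) xor ~((Q nor ~P) <-> (R | ~P))

~P = ~T = F
S nor ~P = F nor F = T
~(S nor ~P) = ~T = F
~R = ~F = T
~(S nor ~P) xor ~R = F xor T = T
~P = ~T = F
Q nor ~P = T nor F = F
~P = ~T = F
R | ~P = F | F = F
(Q nor ~P) <-> (R | ~P) = F <-> F = T
~((Q nor ~P) <-> (R | ~P)) = ~T = F
(~(S nor ~P) xor ~R) xor ~((Q nor ~P) <-> (R | ~P)) = T xor F = T
Hence S2 is true.

Count: 1.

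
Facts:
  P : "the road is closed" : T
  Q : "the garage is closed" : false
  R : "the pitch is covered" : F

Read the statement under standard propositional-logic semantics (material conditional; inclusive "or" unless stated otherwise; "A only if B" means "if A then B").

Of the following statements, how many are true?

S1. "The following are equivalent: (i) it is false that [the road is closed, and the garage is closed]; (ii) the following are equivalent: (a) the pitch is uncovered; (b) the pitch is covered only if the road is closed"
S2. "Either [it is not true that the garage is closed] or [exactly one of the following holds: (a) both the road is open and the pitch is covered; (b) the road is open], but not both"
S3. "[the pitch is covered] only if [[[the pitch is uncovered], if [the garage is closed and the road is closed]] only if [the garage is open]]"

3

S1: This is ¬(P ∧ Q) ↔ (¬R ↔ (R → P)).

P ∧ Q = T ∧ F = F
¬(P ∧ Q) = ¬F = T
¬R = ¬F = T
R → P = F → T = T
¬R ↔ (R → P) = T ↔ T = T
¬(P ∧ Q) ↔ (¬R ↔ (R → P)) = T ↔ T = T
So S1 is true.

S2: Parsed as ¬Q ⊕ ((¬P ∧ R) ⊕ ¬P)

¬Q = ¬F = T
¬P = ¬T = F
¬P ∧ R = F ∧ F = F
¬P = ¬T = F
(¬P ∧ R) ⊕ ¬P = F ⊕ F = F
¬Q ⊕ ((¬P ∧ R) ⊕ ¬P) = T ⊕ F = T
So S2 is true.

S3: Formalization: R → (((Q ∧ P) → ¬R) → ¬Q)

Q ∧ P = F ∧ T = F
¬R = ¬F = T
(Q ∧ P) → ¬R = F → T = T
¬Q = ¬F = T
((Q ∧ P) → ¬R) → ¬Q = T → T = T
R → (((Q ∧ P) → ¬R) → ¬Q) = F → T = T
Thus S3 is true.

True statements: 3.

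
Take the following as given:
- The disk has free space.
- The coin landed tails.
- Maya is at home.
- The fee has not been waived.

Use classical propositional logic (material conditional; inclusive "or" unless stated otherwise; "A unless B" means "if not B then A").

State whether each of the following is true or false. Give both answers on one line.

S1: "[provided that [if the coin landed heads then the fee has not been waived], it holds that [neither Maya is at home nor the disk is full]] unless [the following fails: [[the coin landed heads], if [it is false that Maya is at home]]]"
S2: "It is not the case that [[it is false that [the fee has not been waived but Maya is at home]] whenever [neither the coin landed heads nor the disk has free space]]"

Let M = "the coin landed heads" (F), S = "the fee has been waived" (F), D = "Maya is at home" (T), R = "the disk is full" (F).

S1: Formalization: ((M -> ~S) -> (D nor R)) | ~(~D -> M)

~S = ~F = T
M -> ~S = F -> T = T
D nor R = T nor F = F
(M -> ~S) -> (D nor R) = T -> F = F
~D = ~T = F
~D -> M = F -> F = T
~(~D -> M) = ~T = F
((M -> ~S) -> (D nor R)) | ~(~D -> M) = F | F = F
Thus S1 is false.

S2: Formalization: ~((M nor ~R) -> ~(~S & D))

~R = ~F = T
M nor ~R = F nor T = F
~S = ~F = T
~S & D = T & T = T
~(~S & D) = ~T = F
(M nor ~R) -> ~(~S & D) = F -> F = T
~((M nor ~R) -> ~(~S & D)) = ~T = F
So S2 is false.

S1 False, S2 False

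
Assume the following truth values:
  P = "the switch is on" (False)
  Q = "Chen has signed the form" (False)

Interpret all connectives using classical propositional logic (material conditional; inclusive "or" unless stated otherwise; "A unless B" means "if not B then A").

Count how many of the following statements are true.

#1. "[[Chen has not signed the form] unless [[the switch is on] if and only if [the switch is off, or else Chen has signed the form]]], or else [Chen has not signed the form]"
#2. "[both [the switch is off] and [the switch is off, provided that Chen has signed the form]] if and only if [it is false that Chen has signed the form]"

2

#1: Parsed as (~Q | (P <-> (~P | Q))) | ~Q

~Q = ~F = T
~P = ~F = T
~P | Q = T | F = T
P <-> (~P | Q) = F <-> T = F
~Q | (P <-> (~P | Q)) = T | F = T
~Q = ~F = T
(~Q | (P <-> (~P | Q))) | ~Q = T | T = T
Hence #1 is true.

#2: This is (~P & (Q -> ~P)) <-> ~Q.

~P = ~F = T
~P = ~F = T
Q -> ~P = F -> T = T
~P & (Q -> ~P) = T & T = T
~Q = ~F = T
(~P & (Q -> ~P)) <-> ~Q = T <-> T = T
Hence #2 is true.

Count: 2.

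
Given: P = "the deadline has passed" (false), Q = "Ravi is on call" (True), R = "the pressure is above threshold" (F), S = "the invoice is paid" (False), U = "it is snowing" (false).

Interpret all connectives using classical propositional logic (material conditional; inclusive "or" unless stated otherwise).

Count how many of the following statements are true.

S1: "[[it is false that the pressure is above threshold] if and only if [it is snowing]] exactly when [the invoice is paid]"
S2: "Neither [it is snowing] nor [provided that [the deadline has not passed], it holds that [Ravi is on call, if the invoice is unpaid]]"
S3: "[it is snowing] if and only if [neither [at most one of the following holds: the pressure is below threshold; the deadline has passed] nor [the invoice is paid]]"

2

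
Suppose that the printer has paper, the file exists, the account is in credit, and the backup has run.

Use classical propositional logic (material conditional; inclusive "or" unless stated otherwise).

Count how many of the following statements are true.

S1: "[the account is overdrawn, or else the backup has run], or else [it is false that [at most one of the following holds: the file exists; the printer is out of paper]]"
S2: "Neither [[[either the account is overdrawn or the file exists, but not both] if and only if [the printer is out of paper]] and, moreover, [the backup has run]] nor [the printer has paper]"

1

Let L = "the account is overdrawn" (F), S = "the backup has run" (T), P = "the file exists" (T), H = "the printer has paper" (T).

S1: Formalization: (L ∨ S) ∨ ¬(P ↑ ¬H)

L ∨ S = F ∨ T = T
¬H = ¬T = F
P ↑ ¬H = T ↑ F = T
¬(P ↑ ¬H) = ¬T = F
(L ∨ S) ∨ ¬(P ↑ ¬H) = T ∨ F = T
Hence S1 is true.

S2: Parsed as (((L ⊕ P) ↔ ¬H) ∧ S) ↓ H

L ⊕ P = F ⊕ T = T
¬H = ¬T = F
(L ⊕ P) ↔ ¬H = T ↔ F = F
((L ⊕ P) ↔ ¬H) ∧ S = F ∧ T = F
(((L ⊕ P) ↔ ¬H) ∧ S) ↓ H = F ↓ T = F
Hence S2 is false.

1 of the 2 statements is true (S1).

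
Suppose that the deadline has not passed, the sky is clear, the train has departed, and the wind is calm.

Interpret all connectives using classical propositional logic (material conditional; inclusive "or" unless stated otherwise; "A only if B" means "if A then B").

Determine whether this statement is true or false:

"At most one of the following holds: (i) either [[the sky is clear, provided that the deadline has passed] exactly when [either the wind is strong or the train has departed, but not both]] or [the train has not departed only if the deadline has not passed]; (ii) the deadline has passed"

True.

Let M = "the deadline has passed" (False), G = "the sky is overcast" (False), Q = "the wind is strong" (False), D = "the train has departed" (True).
This is (((M -> not G) iff (Q xor D)) or (not D -> not M)) nand M.

not G = not False = True
M -> not G = False -> True = True
Q xor D = False xor True = True
(M -> not G) iff (Q xor D) = True iff True = True
not D = not True = False
not M = not False = True
not D -> not M = False -> True = True
((M -> not G) iff (Q xor D)) or (not D -> not M) = True or True = True
(((M -> not G) iff (Q xor D)) or (not D -> not M)) nand M = True nand False = True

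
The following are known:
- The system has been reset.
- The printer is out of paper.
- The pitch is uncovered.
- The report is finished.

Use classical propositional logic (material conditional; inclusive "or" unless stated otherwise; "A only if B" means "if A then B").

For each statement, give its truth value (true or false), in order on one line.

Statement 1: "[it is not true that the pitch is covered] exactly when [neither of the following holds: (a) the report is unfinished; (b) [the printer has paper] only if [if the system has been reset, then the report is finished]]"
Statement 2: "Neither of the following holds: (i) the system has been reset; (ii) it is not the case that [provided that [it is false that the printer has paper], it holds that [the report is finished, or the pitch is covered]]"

Statement 1 False; Statement 2 False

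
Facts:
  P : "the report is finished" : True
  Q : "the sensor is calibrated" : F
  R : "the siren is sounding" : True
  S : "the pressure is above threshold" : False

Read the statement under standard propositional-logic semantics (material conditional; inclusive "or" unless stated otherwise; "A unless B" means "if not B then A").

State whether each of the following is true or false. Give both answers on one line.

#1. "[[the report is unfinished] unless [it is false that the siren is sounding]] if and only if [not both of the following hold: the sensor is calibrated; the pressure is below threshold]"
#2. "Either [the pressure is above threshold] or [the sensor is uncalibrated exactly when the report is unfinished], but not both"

#1 False; #2 False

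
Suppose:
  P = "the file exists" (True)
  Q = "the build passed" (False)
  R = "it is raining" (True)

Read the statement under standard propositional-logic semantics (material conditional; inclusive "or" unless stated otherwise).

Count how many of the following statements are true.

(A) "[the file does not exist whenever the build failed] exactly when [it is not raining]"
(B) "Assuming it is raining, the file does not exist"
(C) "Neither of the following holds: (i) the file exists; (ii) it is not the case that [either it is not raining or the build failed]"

(A): Parsed as (~Q -> ~P) <-> ~R

~Q = ~F = T
~P = ~T = F
~Q -> ~P = T -> F = F
~R = ~T = F
(~Q -> ~P) <-> ~R = F <-> F = T
So (A) is true.

(B): This is R -> ~P.

~P = ~T = F
R -> ~P = T -> F = F
So (B) is false.

(C): Parsed as P nor ~(~R | ~Q)

~R = ~T = F
~Q = ~F = T
~R | ~Q = F | T = T
~(~R | ~Q) = ~T = F
P nor ~(~R | ~Q) = T nor F = F
Thus (C) is false.

True statements: 1 ((A)).

1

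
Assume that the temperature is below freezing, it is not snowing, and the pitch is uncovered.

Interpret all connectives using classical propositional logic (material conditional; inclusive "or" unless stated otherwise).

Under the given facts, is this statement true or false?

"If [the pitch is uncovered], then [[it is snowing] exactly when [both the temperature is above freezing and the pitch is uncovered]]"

Let P = "the pitch is covered" (F), R = "it is snowing" (F), L = "the temperature is below freezing" (T).
Parsed as ¬P → (R ↔ (¬L ∧ ¬P))

¬P = ¬F = T
¬L = ¬T = F
¬P = ¬F = T
¬L ∧ ¬P = F ∧ T = F
R ↔ (¬L ∧ ¬P) = F ↔ F = T
¬P → (R ↔ (¬L ∧ ¬P)) = T → T = T

True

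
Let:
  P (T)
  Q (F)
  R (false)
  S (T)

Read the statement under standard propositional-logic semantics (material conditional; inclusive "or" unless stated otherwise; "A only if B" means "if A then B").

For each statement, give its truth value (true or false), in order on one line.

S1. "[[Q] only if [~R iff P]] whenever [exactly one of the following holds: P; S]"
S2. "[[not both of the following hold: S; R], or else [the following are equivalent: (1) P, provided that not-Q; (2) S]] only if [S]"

S1: Parsed as (P xor S) -> (Q -> (not R iff P))

P xor S = True xor True = False
not R = not False = True
not R iff P = True iff True = True
Q -> (not R iff P) = False -> True = True
(P xor S) -> (Q -> (not R iff P)) = False -> True = True
Hence S1 is true.

S2: This is ((S nand R) or ((not Q -> P) iff S)) -> S.

S nand R = True nand False = True
not Q = not False = True
not Q -> P = True -> True = True
(not Q -> P) iff S = True iff True = True
(S nand R) or ((not Q -> P) iff S) = True or True = True
((S nand R) or ((not Q -> P) iff S)) -> S = True -> True = True
So S2 is true.

S1 True; S2 True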